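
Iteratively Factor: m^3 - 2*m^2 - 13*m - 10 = (m + 1)*(m^2 - 3*m - 10) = (m - 5)*(m + 1)*(m + 2)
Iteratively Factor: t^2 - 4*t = (t - 4)*(t)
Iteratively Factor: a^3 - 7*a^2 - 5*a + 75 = (a - 5)*(a^2 - 2*a - 15) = (a - 5)^2*(a + 3)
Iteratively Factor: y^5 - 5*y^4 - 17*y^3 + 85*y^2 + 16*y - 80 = (y - 5)*(y^4 - 17*y^2 + 16) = (y - 5)*(y + 1)*(y^3 - y^2 - 16*y + 16) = (y - 5)*(y + 1)*(y + 4)*(y^2 - 5*y + 4) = (y - 5)*(y - 4)*(y + 1)*(y + 4)*(y - 1)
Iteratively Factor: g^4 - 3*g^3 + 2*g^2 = (g - 1)*(g^3 - 2*g^2) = g*(g - 1)*(g^2 - 2*g) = g*(g - 2)*(g - 1)*(g)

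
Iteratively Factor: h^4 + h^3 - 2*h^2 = (h - 1)*(h^3 + 2*h^2) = (h - 1)*(h + 2)*(h^2) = h*(h - 1)*(h + 2)*(h)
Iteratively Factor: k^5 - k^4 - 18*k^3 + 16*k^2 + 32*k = (k + 1)*(k^4 - 2*k^3 - 16*k^2 + 32*k) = k*(k + 1)*(k^3 - 2*k^2 - 16*k + 32) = k*(k - 2)*(k + 1)*(k^2 - 16) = k*(k - 2)*(k + 1)*(k + 4)*(k - 4)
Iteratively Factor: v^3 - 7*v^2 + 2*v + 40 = (v - 5)*(v^2 - 2*v - 8) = (v - 5)*(v - 4)*(v + 2)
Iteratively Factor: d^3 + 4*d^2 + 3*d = (d + 3)*(d^2 + d) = d*(d + 3)*(d + 1)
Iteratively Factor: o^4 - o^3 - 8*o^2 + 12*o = (o - 2)*(o^3 + o^2 - 6*o) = (o - 2)^2*(o^2 + 3*o) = o*(o - 2)^2*(o + 3)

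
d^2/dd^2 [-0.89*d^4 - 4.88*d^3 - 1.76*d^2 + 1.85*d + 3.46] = -10.68*d^2 - 29.28*d - 3.52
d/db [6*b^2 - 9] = 12*b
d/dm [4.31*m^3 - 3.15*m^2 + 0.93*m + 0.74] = 12.93*m^2 - 6.3*m + 0.93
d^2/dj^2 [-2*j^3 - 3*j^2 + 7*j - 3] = -12*j - 6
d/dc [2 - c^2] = -2*c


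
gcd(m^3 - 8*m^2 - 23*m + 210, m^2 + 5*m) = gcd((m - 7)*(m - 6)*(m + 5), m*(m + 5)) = m + 5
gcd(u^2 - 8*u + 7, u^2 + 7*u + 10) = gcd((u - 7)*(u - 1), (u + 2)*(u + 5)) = 1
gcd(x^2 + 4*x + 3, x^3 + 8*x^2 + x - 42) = x + 3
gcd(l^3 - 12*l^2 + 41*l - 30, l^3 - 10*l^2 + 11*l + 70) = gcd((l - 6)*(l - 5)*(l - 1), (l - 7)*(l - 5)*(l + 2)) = l - 5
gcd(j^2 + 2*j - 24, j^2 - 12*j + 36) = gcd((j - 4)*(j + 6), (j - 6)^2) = 1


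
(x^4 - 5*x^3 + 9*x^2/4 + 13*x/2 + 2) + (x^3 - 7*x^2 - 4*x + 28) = x^4 - 4*x^3 - 19*x^2/4 + 5*x/2 + 30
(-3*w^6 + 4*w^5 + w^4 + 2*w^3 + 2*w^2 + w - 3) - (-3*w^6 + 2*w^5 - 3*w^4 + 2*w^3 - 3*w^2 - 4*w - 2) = 2*w^5 + 4*w^4 + 5*w^2 + 5*w - 1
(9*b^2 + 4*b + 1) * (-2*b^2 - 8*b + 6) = -18*b^4 - 80*b^3 + 20*b^2 + 16*b + 6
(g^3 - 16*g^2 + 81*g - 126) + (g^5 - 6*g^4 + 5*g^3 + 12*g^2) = g^5 - 6*g^4 + 6*g^3 - 4*g^2 + 81*g - 126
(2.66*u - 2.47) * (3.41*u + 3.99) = 9.0706*u^2 + 2.1907*u - 9.8553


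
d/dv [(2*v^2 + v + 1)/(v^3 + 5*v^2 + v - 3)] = ((4*v + 1)*(v^3 + 5*v^2 + v - 3) - (2*v^2 + v + 1)*(3*v^2 + 10*v + 1))/(v^3 + 5*v^2 + v - 3)^2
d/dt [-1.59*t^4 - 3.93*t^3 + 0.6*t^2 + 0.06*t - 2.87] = -6.36*t^3 - 11.79*t^2 + 1.2*t + 0.06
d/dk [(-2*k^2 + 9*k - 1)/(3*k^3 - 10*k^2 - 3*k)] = (6*k^4 - 54*k^3 + 105*k^2 - 20*k - 3)/(k^2*(9*k^4 - 60*k^3 + 82*k^2 + 60*k + 9))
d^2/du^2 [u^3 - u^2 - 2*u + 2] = 6*u - 2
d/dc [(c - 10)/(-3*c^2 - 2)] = (-3*c^2 + 6*c*(c - 10) - 2)/(3*c^2 + 2)^2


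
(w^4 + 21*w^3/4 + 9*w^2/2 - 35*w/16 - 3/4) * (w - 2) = w^5 + 13*w^4/4 - 6*w^3 - 179*w^2/16 + 29*w/8 + 3/2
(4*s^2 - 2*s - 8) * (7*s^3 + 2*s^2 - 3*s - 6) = 28*s^5 - 6*s^4 - 72*s^3 - 34*s^2 + 36*s + 48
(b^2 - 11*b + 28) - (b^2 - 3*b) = 28 - 8*b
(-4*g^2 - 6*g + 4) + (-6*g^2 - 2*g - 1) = -10*g^2 - 8*g + 3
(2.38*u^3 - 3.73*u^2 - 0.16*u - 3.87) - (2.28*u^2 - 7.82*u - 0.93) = 2.38*u^3 - 6.01*u^2 + 7.66*u - 2.94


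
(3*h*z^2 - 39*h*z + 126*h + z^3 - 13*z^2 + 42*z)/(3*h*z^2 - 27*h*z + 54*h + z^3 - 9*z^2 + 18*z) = (z - 7)/(z - 3)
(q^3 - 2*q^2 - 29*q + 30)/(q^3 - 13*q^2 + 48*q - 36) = (q + 5)/(q - 6)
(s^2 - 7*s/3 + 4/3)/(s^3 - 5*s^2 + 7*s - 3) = (s - 4/3)/(s^2 - 4*s + 3)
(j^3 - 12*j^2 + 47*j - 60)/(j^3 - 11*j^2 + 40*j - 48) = (j - 5)/(j - 4)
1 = 1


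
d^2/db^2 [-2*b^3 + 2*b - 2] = -12*b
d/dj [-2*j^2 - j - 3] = -4*j - 1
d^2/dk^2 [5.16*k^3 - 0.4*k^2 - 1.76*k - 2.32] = 30.96*k - 0.8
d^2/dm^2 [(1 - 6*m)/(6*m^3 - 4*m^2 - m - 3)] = 2*((6*m - 1)*(-18*m^2 + 8*m + 1)^2 + 2*(54*m^2 - 24*m + (6*m - 1)*(9*m - 2) - 3)*(-6*m^3 + 4*m^2 + m + 3))/(-6*m^3 + 4*m^2 + m + 3)^3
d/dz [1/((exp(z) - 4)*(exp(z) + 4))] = -2*exp(2*z)/(exp(4*z) - 32*exp(2*z) + 256)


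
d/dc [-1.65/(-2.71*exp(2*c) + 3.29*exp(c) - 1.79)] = (5.4285 - 8.943*exp(c))*exp(c)/(2.71*exp(2*c) - 3.29*exp(c) + 1.79)^2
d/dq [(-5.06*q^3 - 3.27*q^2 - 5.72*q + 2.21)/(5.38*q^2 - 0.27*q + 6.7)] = (-27.2228*q^4 + 2.7324*q^3 - 70.0495*q^2 - 67.5976*q - 37.7273)/(28.9444*q^4 - 2.9052*q^3 + 72.1649*q^2 - 3.618*q + 44.89)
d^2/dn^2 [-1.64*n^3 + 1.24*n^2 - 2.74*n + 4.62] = 2.48 - 9.84*n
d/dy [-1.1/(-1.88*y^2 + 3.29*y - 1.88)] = (3.619 - 4.136*y)/(1.88*y^2 - 3.29*y + 1.88)^2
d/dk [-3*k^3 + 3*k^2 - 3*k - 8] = -9*k^2 + 6*k - 3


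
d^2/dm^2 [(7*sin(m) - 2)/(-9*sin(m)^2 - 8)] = (5103*sin(m)^5 - 648*sin(m)^4 + 1548*sin(m)^2 - 4963*sin(m)/2 + 2457*sin(3*m) - 567*sin(5*m)/2 - 288)/(9*sin(m)^2 + 8)^3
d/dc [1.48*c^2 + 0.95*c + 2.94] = 2.96*c + 0.95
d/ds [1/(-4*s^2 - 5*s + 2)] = (8*s + 5)/(4*s^2 + 5*s - 2)^2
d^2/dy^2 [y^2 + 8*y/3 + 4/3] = 2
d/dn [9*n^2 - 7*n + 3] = 18*n - 7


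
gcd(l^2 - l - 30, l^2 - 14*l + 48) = l - 6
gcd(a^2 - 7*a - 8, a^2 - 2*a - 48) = a - 8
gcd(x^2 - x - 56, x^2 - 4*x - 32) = x - 8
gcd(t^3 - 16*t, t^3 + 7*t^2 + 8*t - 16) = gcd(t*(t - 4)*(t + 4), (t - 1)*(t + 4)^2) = t + 4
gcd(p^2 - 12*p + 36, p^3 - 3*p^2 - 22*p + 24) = p - 6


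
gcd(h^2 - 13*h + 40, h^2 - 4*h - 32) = h - 8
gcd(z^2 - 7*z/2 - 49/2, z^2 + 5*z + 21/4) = z + 7/2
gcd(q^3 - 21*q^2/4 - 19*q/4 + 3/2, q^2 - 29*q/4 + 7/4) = q - 1/4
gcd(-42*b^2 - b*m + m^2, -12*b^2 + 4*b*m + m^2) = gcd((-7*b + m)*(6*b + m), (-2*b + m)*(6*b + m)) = 6*b + m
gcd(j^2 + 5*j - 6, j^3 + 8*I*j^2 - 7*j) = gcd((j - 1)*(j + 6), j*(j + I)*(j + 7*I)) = 1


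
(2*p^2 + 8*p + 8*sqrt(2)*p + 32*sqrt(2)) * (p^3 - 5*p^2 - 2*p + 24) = 2*p^5 - 2*p^4 + 8*sqrt(2)*p^4 - 44*p^3 - 8*sqrt(2)*p^3 - 176*sqrt(2)*p^2 + 32*p^2 + 128*sqrt(2)*p + 192*p + 768*sqrt(2)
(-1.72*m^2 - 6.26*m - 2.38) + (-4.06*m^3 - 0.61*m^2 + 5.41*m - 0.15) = -4.06*m^3 - 2.33*m^2 - 0.85*m - 2.53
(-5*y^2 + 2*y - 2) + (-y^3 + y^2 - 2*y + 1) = -y^3 - 4*y^2 - 1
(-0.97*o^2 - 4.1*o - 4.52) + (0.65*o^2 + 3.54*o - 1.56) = -0.32*o^2 - 0.56*o - 6.08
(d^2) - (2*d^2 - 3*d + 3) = -d^2 + 3*d - 3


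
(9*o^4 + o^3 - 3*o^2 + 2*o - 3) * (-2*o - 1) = -18*o^5 - 11*o^4 + 5*o^3 - o^2 + 4*o + 3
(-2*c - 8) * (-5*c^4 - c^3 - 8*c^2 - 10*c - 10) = 10*c^5 + 42*c^4 + 24*c^3 + 84*c^2 + 100*c + 80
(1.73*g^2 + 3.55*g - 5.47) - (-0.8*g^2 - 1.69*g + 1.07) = 2.53*g^2 + 5.24*g - 6.54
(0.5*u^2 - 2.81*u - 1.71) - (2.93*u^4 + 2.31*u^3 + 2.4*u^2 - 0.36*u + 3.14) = -2.93*u^4 - 2.31*u^3 - 1.9*u^2 - 2.45*u - 4.85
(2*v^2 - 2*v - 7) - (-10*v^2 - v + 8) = 12*v^2 - v - 15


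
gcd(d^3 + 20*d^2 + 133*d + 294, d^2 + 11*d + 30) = d + 6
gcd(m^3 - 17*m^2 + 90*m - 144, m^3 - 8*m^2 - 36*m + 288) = m^2 - 14*m + 48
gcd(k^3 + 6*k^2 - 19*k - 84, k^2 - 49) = k + 7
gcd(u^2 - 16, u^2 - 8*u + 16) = u - 4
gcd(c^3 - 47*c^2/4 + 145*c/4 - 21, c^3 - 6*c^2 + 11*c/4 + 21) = c - 4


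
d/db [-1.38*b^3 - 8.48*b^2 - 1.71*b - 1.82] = -4.14*b^2 - 16.96*b - 1.71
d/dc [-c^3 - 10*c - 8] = -3*c^2 - 10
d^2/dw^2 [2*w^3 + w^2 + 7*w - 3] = 12*w + 2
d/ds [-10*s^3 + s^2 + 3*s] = -30*s^2 + 2*s + 3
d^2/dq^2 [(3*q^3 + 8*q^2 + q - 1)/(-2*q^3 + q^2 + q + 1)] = 2*(-38*q^6 - 30*q^5 - 54*q^4 - 123*q^3 + 3*q - 7)/(8*q^9 - 12*q^8 - 6*q^7 - q^6 + 15*q^5 + 6*q^4 - q^3 - 6*q^2 - 3*q - 1)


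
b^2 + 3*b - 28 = (b - 4)*(b + 7)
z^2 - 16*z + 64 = (z - 8)^2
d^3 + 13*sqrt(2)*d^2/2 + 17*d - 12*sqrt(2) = (d - sqrt(2)/2)*(d + 3*sqrt(2))*(d + 4*sqrt(2))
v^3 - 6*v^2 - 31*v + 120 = (v - 8)*(v - 3)*(v + 5)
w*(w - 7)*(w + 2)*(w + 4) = w^4 - w^3 - 34*w^2 - 56*w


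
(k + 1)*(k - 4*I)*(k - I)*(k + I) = k^4 + k^3 - 4*I*k^3 + k^2 - 4*I*k^2 + k - 4*I*k - 4*I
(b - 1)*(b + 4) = b^2 + 3*b - 4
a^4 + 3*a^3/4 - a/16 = a*(a - 1/4)*(a + 1/2)^2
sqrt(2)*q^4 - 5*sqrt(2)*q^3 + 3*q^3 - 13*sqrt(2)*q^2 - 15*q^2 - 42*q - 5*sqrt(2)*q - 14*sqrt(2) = (q - 7)*(q + 2)*(q + sqrt(2))*(sqrt(2)*q + 1)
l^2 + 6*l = l*(l + 6)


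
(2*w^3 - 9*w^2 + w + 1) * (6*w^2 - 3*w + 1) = 12*w^5 - 60*w^4 + 35*w^3 - 6*w^2 - 2*w + 1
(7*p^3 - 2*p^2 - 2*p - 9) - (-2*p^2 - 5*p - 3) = 7*p^3 + 3*p - 6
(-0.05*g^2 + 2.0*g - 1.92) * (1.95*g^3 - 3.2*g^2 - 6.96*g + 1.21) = -0.0975*g^5 + 4.06*g^4 - 9.796*g^3 - 7.8365*g^2 + 15.7832*g - 2.3232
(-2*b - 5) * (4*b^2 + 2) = -8*b^3 - 20*b^2 - 4*b - 10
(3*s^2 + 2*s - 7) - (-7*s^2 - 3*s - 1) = 10*s^2 + 5*s - 6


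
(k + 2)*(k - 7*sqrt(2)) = k^2 - 7*sqrt(2)*k + 2*k - 14*sqrt(2)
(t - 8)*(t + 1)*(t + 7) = t^3 - 57*t - 56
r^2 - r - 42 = (r - 7)*(r + 6)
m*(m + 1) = m^2 + m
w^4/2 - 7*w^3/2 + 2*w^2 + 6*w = w*(w/2 + 1/2)*(w - 6)*(w - 2)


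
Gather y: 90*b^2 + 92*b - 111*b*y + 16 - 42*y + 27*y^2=90*b^2 + 92*b + 27*y^2 + y*(-111*b - 42) + 16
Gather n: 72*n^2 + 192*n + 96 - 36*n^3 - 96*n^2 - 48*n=-36*n^3 - 24*n^2 + 144*n + 96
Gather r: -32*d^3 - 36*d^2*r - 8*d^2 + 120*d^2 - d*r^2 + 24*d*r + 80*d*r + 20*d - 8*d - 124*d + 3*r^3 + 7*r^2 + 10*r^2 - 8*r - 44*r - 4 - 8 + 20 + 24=-32*d^3 + 112*d^2 - 112*d + 3*r^3 + r^2*(17 - d) + r*(-36*d^2 + 104*d - 52) + 32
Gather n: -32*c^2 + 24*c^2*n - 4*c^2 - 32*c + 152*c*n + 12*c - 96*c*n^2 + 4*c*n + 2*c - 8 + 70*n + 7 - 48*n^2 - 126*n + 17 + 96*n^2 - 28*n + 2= -36*c^2 - 18*c + n^2*(48 - 96*c) + n*(24*c^2 + 156*c - 84) + 18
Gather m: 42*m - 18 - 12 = 42*m - 30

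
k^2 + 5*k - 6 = (k - 1)*(k + 6)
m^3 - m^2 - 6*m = m*(m - 3)*(m + 2)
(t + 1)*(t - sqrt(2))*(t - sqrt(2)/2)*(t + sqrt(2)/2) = t^4 - sqrt(2)*t^3 + t^3 - sqrt(2)*t^2 - t^2/2 - t/2 + sqrt(2)*t/2 + sqrt(2)/2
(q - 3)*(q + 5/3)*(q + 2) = q^3 + 2*q^2/3 - 23*q/3 - 10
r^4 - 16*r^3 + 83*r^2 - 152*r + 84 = (r - 7)*(r - 6)*(r - 2)*(r - 1)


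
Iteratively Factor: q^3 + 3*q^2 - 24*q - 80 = (q + 4)*(q^2 - q - 20) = (q - 5)*(q + 4)*(q + 4)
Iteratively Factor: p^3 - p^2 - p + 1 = (p - 1)*(p^2 - 1) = (p - 1)^2*(p + 1)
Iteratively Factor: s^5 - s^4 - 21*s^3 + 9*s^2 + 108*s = (s + 3)*(s^4 - 4*s^3 - 9*s^2 + 36*s) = (s + 3)^2*(s^3 - 7*s^2 + 12*s) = (s - 4)*(s + 3)^2*(s^2 - 3*s) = (s - 4)*(s - 3)*(s + 3)^2*(s)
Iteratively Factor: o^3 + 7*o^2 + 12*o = (o + 3)*(o^2 + 4*o) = (o + 3)*(o + 4)*(o)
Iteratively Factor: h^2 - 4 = (h + 2)*(h - 2)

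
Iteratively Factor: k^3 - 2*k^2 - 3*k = (k + 1)*(k^2 - 3*k) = (k - 3)*(k + 1)*(k)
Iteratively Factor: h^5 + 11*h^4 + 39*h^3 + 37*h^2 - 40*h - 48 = (h - 1)*(h^4 + 12*h^3 + 51*h^2 + 88*h + 48) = (h - 1)*(h + 3)*(h^3 + 9*h^2 + 24*h + 16) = (h - 1)*(h + 1)*(h + 3)*(h^2 + 8*h + 16) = (h - 1)*(h + 1)*(h + 3)*(h + 4)*(h + 4)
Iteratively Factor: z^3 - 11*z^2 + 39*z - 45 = (z - 5)*(z^2 - 6*z + 9) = (z - 5)*(z - 3)*(z - 3)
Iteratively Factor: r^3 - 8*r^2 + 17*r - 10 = (r - 5)*(r^2 - 3*r + 2) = (r - 5)*(r - 2)*(r - 1)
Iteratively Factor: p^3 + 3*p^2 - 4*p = (p - 1)*(p^2 + 4*p) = (p - 1)*(p + 4)*(p)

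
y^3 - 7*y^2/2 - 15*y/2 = y*(y - 5)*(y + 3/2)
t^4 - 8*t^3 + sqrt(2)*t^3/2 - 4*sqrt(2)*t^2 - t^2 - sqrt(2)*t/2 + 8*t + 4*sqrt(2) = (t - 8)*(t - 1)*(t + 1)*(t + sqrt(2)/2)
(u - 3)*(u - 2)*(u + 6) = u^3 + u^2 - 24*u + 36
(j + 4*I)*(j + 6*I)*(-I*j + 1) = -I*j^3 + 11*j^2 + 34*I*j - 24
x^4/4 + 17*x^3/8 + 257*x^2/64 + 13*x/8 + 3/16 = (x/4 + 1/2)*(x + 1/4)^2*(x + 6)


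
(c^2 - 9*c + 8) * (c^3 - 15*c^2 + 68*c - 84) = c^5 - 24*c^4 + 211*c^3 - 816*c^2 + 1300*c - 672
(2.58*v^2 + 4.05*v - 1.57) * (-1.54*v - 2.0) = -3.9732*v^3 - 11.397*v^2 - 5.6822*v + 3.14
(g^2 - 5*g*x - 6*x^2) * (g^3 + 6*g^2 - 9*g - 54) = g^5 - 5*g^4*x + 6*g^4 - 6*g^3*x^2 - 30*g^3*x - 9*g^3 - 36*g^2*x^2 + 45*g^2*x - 54*g^2 + 54*g*x^2 + 270*g*x + 324*x^2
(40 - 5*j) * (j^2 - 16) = -5*j^3 + 40*j^2 + 80*j - 640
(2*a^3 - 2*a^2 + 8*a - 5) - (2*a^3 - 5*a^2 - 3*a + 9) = 3*a^2 + 11*a - 14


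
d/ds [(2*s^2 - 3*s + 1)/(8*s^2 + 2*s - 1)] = (28*s^2 - 20*s + 1)/(64*s^4 + 32*s^3 - 12*s^2 - 4*s + 1)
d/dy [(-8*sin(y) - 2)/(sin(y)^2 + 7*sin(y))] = 2*(4*cos(y) + 2/tan(y) + 7*cos(y)/sin(y)^2)/(sin(y) + 7)^2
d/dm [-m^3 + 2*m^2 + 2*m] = -3*m^2 + 4*m + 2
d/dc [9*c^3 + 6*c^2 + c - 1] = 27*c^2 + 12*c + 1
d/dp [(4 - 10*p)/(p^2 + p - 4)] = 2*(5*p^2 - 4*p + 18)/(p^4 + 2*p^3 - 7*p^2 - 8*p + 16)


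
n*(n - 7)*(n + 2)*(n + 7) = n^4 + 2*n^3 - 49*n^2 - 98*n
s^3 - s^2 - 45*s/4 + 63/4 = (s - 3)*(s - 3/2)*(s + 7/2)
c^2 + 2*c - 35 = (c - 5)*(c + 7)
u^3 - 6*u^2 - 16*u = u*(u - 8)*(u + 2)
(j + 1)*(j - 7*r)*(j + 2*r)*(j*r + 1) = j^4*r - 5*j^3*r^2 + j^3*r + j^3 - 14*j^2*r^3 - 5*j^2*r^2 - 5*j^2*r + j^2 - 14*j*r^3 - 14*j*r^2 - 5*j*r - 14*r^2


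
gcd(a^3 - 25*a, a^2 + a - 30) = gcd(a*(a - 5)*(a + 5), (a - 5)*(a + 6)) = a - 5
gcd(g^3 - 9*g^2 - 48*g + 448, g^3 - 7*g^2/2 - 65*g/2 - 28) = g - 8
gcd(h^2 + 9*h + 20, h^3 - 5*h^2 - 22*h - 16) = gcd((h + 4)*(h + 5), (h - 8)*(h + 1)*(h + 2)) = 1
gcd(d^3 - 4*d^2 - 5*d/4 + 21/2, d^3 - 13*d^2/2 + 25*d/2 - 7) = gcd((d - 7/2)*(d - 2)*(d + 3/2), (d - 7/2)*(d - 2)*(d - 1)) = d^2 - 11*d/2 + 7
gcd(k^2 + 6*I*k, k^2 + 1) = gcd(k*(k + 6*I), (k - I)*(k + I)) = 1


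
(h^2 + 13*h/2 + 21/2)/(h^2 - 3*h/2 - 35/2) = (h + 3)/(h - 5)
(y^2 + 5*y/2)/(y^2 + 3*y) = (y + 5/2)/(y + 3)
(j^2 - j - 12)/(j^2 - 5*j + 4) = (j + 3)/(j - 1)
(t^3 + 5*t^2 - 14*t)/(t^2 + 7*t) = t - 2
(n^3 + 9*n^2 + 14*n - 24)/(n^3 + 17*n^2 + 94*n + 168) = (n - 1)/(n + 7)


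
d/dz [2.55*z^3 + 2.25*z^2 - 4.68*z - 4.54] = 7.65*z^2 + 4.5*z - 4.68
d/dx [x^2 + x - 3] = 2*x + 1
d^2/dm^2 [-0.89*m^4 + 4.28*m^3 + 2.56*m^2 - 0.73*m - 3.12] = -10.68*m^2 + 25.68*m + 5.12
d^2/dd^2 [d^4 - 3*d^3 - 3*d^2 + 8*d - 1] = 12*d^2 - 18*d - 6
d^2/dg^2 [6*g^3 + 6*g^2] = 36*g + 12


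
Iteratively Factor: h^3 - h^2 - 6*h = (h + 2)*(h^2 - 3*h) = (h - 3)*(h + 2)*(h)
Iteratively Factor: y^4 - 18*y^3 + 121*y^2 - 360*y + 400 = (y - 4)*(y^3 - 14*y^2 + 65*y - 100) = (y - 5)*(y - 4)*(y^2 - 9*y + 20) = (y - 5)^2*(y - 4)*(y - 4)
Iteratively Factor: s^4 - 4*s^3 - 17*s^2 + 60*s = (s + 4)*(s^3 - 8*s^2 + 15*s) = (s - 3)*(s + 4)*(s^2 - 5*s) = (s - 5)*(s - 3)*(s + 4)*(s)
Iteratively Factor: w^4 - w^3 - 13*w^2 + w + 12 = (w - 4)*(w^3 + 3*w^2 - w - 3) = (w - 4)*(w + 1)*(w^2 + 2*w - 3) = (w - 4)*(w - 1)*(w + 1)*(w + 3)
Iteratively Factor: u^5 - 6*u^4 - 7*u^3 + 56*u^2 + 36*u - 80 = (u + 2)*(u^4 - 8*u^3 + 9*u^2 + 38*u - 40) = (u + 2)^2*(u^3 - 10*u^2 + 29*u - 20) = (u - 5)*(u + 2)^2*(u^2 - 5*u + 4) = (u - 5)*(u - 1)*(u + 2)^2*(u - 4)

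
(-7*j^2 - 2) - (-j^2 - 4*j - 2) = -6*j^2 + 4*j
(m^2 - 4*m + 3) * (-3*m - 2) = -3*m^3 + 10*m^2 - m - 6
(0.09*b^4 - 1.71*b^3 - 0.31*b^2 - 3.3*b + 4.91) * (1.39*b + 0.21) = 0.1251*b^5 - 2.358*b^4 - 0.79*b^3 - 4.6521*b^2 + 6.1319*b + 1.0311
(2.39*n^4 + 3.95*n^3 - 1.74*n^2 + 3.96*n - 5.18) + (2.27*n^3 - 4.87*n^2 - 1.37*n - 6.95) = 2.39*n^4 + 6.22*n^3 - 6.61*n^2 + 2.59*n - 12.13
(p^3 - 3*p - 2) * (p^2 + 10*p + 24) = p^5 + 10*p^4 + 21*p^3 - 32*p^2 - 92*p - 48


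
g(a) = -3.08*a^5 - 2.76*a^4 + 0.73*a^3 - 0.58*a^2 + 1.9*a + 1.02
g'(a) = -15.4*a^4 - 11.04*a^3 + 2.19*a^2 - 1.16*a + 1.9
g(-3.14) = 638.58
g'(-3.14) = -1128.14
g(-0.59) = -0.57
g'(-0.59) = 3.75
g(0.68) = 1.24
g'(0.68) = -4.64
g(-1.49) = 3.50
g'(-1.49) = -30.89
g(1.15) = -7.47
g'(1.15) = -40.26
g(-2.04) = 49.55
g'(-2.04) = -159.61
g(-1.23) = -1.20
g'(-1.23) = -8.06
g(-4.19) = 3056.10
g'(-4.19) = -3889.23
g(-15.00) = 2196528.27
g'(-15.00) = -741852.95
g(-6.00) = 20184.18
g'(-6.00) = -17486.06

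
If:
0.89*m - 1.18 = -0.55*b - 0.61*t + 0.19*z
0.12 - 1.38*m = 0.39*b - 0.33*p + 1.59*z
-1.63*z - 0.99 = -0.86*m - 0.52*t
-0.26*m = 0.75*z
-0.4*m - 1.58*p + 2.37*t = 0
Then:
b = 0.53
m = 0.38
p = 1.21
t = 0.87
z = -0.13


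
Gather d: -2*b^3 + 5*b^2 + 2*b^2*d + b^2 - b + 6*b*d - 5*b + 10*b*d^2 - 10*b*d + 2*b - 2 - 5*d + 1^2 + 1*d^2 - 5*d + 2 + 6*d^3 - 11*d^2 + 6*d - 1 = -2*b^3 + 6*b^2 - 4*b + 6*d^3 + d^2*(10*b - 10) + d*(2*b^2 - 4*b - 4)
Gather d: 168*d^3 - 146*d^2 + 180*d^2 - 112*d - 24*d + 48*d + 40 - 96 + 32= 168*d^3 + 34*d^2 - 88*d - 24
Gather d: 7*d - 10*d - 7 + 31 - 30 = -3*d - 6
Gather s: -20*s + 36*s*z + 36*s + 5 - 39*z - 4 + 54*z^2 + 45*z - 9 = s*(36*z + 16) + 54*z^2 + 6*z - 8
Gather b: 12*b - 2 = 12*b - 2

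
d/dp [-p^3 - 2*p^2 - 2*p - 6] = -3*p^2 - 4*p - 2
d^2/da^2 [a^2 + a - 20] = 2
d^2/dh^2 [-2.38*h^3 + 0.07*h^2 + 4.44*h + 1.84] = 0.14 - 14.28*h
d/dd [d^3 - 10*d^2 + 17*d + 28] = 3*d^2 - 20*d + 17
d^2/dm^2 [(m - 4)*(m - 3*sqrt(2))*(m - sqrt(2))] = 6*m - 8*sqrt(2) - 8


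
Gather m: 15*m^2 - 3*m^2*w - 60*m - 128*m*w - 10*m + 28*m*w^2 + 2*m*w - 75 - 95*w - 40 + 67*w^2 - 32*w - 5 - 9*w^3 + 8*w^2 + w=m^2*(15 - 3*w) + m*(28*w^2 - 126*w - 70) - 9*w^3 + 75*w^2 - 126*w - 120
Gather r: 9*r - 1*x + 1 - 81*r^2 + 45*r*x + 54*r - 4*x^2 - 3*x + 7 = -81*r^2 + r*(45*x + 63) - 4*x^2 - 4*x + 8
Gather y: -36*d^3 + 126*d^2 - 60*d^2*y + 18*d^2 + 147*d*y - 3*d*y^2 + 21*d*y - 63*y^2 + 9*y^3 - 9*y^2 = -36*d^3 + 144*d^2 + 9*y^3 + y^2*(-3*d - 72) + y*(-60*d^2 + 168*d)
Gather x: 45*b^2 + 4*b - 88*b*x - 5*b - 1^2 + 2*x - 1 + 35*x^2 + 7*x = 45*b^2 - b + 35*x^2 + x*(9 - 88*b) - 2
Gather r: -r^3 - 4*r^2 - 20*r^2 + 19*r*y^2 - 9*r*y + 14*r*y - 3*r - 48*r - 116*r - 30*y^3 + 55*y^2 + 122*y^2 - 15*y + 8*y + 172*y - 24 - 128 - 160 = -r^3 - 24*r^2 + r*(19*y^2 + 5*y - 167) - 30*y^3 + 177*y^2 + 165*y - 312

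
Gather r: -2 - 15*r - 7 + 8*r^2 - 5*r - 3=8*r^2 - 20*r - 12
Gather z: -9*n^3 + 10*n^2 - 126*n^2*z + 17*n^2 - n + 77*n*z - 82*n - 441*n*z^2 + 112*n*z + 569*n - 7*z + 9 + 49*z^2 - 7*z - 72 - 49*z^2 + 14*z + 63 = -9*n^3 + 27*n^2 - 441*n*z^2 + 486*n + z*(-126*n^2 + 189*n)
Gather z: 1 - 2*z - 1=-2*z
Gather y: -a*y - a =-a*y - a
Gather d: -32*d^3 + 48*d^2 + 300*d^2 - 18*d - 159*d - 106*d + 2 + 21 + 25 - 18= -32*d^3 + 348*d^2 - 283*d + 30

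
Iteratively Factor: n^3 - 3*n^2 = (n)*(n^2 - 3*n) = n^2*(n - 3)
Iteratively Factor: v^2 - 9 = (v - 3)*(v + 3)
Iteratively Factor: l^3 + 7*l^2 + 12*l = (l + 3)*(l^2 + 4*l) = l*(l + 3)*(l + 4)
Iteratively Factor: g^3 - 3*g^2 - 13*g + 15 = (g - 5)*(g^2 + 2*g - 3) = (g - 5)*(g + 3)*(g - 1)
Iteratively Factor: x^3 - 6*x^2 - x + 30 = (x - 5)*(x^2 - x - 6) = (x - 5)*(x - 3)*(x + 2)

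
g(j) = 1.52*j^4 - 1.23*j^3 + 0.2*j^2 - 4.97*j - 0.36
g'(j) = 6.08*j^3 - 3.69*j^2 + 0.4*j - 4.97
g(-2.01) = 45.24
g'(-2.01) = -70.06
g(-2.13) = 54.31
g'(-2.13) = -81.32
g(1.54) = -3.48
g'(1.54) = 9.10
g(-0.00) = -0.36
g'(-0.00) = -4.97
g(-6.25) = 2658.14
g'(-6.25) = -1635.99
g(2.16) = 10.53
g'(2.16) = 39.95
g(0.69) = -3.75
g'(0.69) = -4.45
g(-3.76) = 390.34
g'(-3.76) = -381.84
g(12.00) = 29362.08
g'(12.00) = 9974.71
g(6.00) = 1681.26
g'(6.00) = 1177.87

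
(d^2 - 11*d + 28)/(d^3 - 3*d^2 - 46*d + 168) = (d - 7)/(d^2 + d - 42)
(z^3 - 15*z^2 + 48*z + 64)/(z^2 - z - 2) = (z^2 - 16*z + 64)/(z - 2)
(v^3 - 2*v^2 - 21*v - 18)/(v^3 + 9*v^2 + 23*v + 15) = (v - 6)/(v + 5)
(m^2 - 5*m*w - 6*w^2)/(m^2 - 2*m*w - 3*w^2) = (-m + 6*w)/(-m + 3*w)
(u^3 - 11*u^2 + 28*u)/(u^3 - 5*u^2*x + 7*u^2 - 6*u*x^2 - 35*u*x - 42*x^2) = u*(-u^2 + 11*u - 28)/(-u^3 + 5*u^2*x - 7*u^2 + 6*u*x^2 + 35*u*x + 42*x^2)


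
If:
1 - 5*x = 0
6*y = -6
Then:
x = 1/5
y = -1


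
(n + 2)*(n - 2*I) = n^2 + 2*n - 2*I*n - 4*I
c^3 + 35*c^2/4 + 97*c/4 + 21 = (c + 7/4)*(c + 3)*(c + 4)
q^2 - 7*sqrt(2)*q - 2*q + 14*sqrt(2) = (q - 2)*(q - 7*sqrt(2))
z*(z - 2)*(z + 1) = z^3 - z^2 - 2*z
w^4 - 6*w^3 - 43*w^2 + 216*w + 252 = (w - 7)*(w - 6)*(w + 1)*(w + 6)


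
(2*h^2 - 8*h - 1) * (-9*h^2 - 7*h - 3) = -18*h^4 + 58*h^3 + 59*h^2 + 31*h + 3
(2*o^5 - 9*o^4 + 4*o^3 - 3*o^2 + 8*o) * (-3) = -6*o^5 + 27*o^4 - 12*o^3 + 9*o^2 - 24*o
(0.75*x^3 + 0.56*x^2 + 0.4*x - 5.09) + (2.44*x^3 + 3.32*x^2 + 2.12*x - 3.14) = 3.19*x^3 + 3.88*x^2 + 2.52*x - 8.23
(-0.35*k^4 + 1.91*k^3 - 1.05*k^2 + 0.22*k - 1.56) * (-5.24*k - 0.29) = 1.834*k^5 - 9.9069*k^4 + 4.9481*k^3 - 0.8483*k^2 + 8.1106*k + 0.4524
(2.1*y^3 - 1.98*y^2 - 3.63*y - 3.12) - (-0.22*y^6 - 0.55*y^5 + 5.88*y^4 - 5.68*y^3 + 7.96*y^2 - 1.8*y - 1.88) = 0.22*y^6 + 0.55*y^5 - 5.88*y^4 + 7.78*y^3 - 9.94*y^2 - 1.83*y - 1.24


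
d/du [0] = 0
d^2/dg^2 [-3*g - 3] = 0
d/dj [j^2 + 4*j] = 2*j + 4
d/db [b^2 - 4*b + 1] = 2*b - 4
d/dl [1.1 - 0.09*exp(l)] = -0.09*exp(l)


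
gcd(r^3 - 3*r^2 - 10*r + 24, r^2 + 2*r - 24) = r - 4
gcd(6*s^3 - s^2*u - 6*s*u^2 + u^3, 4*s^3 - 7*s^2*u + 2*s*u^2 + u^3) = s - u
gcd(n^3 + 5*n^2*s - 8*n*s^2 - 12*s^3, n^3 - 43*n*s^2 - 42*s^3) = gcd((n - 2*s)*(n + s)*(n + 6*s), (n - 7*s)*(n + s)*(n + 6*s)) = n^2 + 7*n*s + 6*s^2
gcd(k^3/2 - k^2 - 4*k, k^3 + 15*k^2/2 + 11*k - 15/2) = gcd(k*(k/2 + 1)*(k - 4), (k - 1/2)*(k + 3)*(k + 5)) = 1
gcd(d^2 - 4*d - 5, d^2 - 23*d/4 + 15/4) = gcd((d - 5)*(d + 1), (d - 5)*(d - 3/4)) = d - 5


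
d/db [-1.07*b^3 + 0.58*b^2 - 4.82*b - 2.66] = -3.21*b^2 + 1.16*b - 4.82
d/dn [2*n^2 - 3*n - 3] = 4*n - 3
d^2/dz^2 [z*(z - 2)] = 2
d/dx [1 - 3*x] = -3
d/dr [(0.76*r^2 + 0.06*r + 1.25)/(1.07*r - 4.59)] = (0.8132*r^2 - 6.9768*r - 1.6129)/(1.1449*r^2 - 9.8226*r + 21.0681)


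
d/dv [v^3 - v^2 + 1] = v*(3*v - 2)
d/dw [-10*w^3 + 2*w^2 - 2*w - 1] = -30*w^2 + 4*w - 2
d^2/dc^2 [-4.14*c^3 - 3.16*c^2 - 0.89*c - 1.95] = -24.84*c - 6.32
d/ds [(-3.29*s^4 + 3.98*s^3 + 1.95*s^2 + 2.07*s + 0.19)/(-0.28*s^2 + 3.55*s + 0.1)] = (1.8424*s^5 - 36.1529*s^4 + 26.942*s^3 + 8.6961*s^2 + 0.4964*s - 0.4675)/(0.0784*s^4 - 1.988*s^3 + 12.5465*s^2 + 0.71*s + 0.01)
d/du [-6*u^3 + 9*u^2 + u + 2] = -18*u^2 + 18*u + 1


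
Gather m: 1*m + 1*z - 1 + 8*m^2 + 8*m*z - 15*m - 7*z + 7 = 8*m^2 + m*(8*z - 14) - 6*z + 6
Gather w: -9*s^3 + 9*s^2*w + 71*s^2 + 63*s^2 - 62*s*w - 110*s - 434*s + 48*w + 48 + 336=-9*s^3 + 134*s^2 - 544*s + w*(9*s^2 - 62*s + 48) + 384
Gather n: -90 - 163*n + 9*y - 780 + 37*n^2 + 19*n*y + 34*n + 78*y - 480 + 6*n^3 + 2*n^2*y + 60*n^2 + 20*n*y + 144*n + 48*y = 6*n^3 + n^2*(2*y + 97) + n*(39*y + 15) + 135*y - 1350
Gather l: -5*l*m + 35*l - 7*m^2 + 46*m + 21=l*(35 - 5*m) - 7*m^2 + 46*m + 21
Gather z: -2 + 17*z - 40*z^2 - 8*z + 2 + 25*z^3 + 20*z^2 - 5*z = 25*z^3 - 20*z^2 + 4*z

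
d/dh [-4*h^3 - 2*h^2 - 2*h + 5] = -12*h^2 - 4*h - 2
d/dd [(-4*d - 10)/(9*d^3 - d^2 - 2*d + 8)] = 2*(36*d^3 + 133*d^2 - 10*d - 26)/(81*d^6 - 18*d^5 - 35*d^4 + 148*d^3 - 12*d^2 - 32*d + 64)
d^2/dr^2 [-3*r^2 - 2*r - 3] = -6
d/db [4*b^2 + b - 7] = 8*b + 1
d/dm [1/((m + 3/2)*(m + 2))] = 2*(-4*m - 7)/(4*m^4 + 28*m^3 + 73*m^2 + 84*m + 36)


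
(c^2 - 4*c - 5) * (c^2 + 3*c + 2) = c^4 - c^3 - 15*c^2 - 23*c - 10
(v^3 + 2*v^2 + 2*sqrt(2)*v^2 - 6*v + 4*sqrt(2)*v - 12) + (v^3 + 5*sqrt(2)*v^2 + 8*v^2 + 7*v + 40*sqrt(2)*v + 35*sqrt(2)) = 2*v^3 + 7*sqrt(2)*v^2 + 10*v^2 + v + 44*sqrt(2)*v - 12 + 35*sqrt(2)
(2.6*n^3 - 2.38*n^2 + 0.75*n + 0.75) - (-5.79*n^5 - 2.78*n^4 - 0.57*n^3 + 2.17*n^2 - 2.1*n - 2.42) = 5.79*n^5 + 2.78*n^4 + 3.17*n^3 - 4.55*n^2 + 2.85*n + 3.17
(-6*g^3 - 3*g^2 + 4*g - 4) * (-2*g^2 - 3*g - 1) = 12*g^5 + 24*g^4 + 7*g^3 - g^2 + 8*g + 4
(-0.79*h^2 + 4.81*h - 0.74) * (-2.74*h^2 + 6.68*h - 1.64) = 2.1646*h^4 - 18.4566*h^3 + 35.454*h^2 - 12.8316*h + 1.2136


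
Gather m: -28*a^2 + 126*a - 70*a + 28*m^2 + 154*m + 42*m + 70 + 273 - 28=-28*a^2 + 56*a + 28*m^2 + 196*m + 315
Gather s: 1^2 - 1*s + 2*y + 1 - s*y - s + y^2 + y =s*(-y - 2) + y^2 + 3*y + 2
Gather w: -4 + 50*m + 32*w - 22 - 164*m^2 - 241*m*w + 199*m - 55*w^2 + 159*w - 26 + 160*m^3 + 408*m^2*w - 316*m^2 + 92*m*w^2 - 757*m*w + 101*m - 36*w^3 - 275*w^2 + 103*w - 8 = 160*m^3 - 480*m^2 + 350*m - 36*w^3 + w^2*(92*m - 330) + w*(408*m^2 - 998*m + 294) - 60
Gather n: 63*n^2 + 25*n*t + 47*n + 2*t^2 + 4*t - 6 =63*n^2 + n*(25*t + 47) + 2*t^2 + 4*t - 6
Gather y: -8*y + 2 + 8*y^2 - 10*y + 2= 8*y^2 - 18*y + 4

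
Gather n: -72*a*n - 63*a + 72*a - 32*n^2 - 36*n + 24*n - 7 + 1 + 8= 9*a - 32*n^2 + n*(-72*a - 12) + 2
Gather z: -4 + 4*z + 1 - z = 3*z - 3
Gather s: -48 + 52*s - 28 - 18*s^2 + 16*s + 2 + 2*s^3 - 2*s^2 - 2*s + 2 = 2*s^3 - 20*s^2 + 66*s - 72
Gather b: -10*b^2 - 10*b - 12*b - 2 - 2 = -10*b^2 - 22*b - 4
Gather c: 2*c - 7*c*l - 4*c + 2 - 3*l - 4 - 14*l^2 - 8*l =c*(-7*l - 2) - 14*l^2 - 11*l - 2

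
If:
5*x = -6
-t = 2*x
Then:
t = 12/5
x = -6/5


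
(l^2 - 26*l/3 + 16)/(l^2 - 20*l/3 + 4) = (3*l - 8)/(3*l - 2)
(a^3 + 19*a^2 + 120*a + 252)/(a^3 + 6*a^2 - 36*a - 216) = (a + 7)/(a - 6)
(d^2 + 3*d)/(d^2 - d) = (d + 3)/(d - 1)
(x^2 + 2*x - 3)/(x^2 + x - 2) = (x + 3)/(x + 2)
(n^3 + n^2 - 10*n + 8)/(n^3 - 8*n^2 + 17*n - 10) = (n + 4)/(n - 5)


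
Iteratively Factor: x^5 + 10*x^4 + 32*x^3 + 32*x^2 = (x + 4)*(x^4 + 6*x^3 + 8*x^2) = (x + 2)*(x + 4)*(x^3 + 4*x^2) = x*(x + 2)*(x + 4)*(x^2 + 4*x) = x*(x + 2)*(x + 4)^2*(x)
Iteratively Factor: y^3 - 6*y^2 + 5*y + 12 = (y + 1)*(y^2 - 7*y + 12) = (y - 4)*(y + 1)*(y - 3)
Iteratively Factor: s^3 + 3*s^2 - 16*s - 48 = (s + 3)*(s^2 - 16) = (s + 3)*(s + 4)*(s - 4)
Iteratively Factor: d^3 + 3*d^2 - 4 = (d - 1)*(d^2 + 4*d + 4) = (d - 1)*(d + 2)*(d + 2)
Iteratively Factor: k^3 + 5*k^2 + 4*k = (k + 4)*(k^2 + k) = (k + 1)*(k + 4)*(k)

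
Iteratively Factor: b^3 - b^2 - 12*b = (b - 4)*(b^2 + 3*b) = b*(b - 4)*(b + 3)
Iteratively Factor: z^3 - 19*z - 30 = (z + 2)*(z^2 - 2*z - 15) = (z + 2)*(z + 3)*(z - 5)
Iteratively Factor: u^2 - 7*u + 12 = (u - 3)*(u - 4)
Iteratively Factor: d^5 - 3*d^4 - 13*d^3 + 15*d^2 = (d)*(d^4 - 3*d^3 - 13*d^2 + 15*d) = d*(d - 1)*(d^3 - 2*d^2 - 15*d) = d^2*(d - 1)*(d^2 - 2*d - 15) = d^2*(d - 1)*(d + 3)*(d - 5)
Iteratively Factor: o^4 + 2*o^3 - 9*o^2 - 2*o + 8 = (o + 4)*(o^3 - 2*o^2 - o + 2) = (o - 1)*(o + 4)*(o^2 - o - 2) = (o - 1)*(o + 1)*(o + 4)*(o - 2)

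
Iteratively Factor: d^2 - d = (d)*(d - 1)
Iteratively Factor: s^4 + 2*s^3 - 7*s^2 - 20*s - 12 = (s + 2)*(s^3 - 7*s - 6) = (s + 2)^2*(s^2 - 2*s - 3) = (s + 1)*(s + 2)^2*(s - 3)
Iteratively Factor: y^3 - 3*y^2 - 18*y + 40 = (y - 5)*(y^2 + 2*y - 8) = (y - 5)*(y - 2)*(y + 4)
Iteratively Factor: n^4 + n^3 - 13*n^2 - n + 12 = (n - 3)*(n^3 + 4*n^2 - n - 4) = (n - 3)*(n + 1)*(n^2 + 3*n - 4) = (n - 3)*(n - 1)*(n + 1)*(n + 4)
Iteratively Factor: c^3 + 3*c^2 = (c)*(c^2 + 3*c) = c*(c + 3)*(c)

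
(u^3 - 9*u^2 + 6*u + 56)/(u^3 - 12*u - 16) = (u - 7)/(u + 2)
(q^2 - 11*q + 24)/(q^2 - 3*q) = (q - 8)/q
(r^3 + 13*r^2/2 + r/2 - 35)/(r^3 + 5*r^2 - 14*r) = (2*r^2 + 17*r + 35)/(2*r*(r + 7))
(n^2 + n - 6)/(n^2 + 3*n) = (n - 2)/n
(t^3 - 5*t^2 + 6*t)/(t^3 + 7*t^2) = (t^2 - 5*t + 6)/(t*(t + 7))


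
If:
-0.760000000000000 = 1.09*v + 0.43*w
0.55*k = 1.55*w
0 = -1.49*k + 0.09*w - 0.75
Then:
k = -0.51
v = -0.63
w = -0.18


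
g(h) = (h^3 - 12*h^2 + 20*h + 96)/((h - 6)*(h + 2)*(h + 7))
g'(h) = (3*h^2 - 24*h + 20)/((h - 6)*(h + 2)*(h + 7)) - (h^3 - 12*h^2 + 20*h + 96)/((h - 6)*(h + 2)*(h + 7)^2) - (h^3 - 12*h^2 + 20*h + 96)/((h - 6)*(h + 2)^2*(h + 7)) - (h^3 - 12*h^2 + 20*h + 96)/((h - 6)^2*(h + 2)*(h + 7))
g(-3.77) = -3.64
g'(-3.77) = 1.44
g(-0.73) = -1.39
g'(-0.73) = 0.38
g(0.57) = -0.98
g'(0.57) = 0.26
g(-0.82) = -1.43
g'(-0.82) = 0.39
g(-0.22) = -1.21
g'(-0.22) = 0.33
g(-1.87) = -1.92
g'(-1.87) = 0.57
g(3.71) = -0.40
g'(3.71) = 0.13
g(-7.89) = 17.85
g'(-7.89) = 18.94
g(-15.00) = 2.88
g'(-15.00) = 0.23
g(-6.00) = -14.00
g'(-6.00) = 15.00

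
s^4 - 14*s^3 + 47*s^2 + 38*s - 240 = (s - 8)*(s - 5)*(s - 3)*(s + 2)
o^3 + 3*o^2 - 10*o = o*(o - 2)*(o + 5)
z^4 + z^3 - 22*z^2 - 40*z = z*(z - 5)*(z + 2)*(z + 4)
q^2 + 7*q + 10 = (q + 2)*(q + 5)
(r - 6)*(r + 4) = r^2 - 2*r - 24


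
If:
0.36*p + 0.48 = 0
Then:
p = -1.33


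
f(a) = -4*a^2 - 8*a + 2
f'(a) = -8*a - 8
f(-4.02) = -30.48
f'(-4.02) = 24.16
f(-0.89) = 5.95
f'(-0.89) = -0.88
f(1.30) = -15.16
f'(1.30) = -18.40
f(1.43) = -17.62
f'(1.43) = -19.44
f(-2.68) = -5.29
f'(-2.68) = 13.44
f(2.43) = -41.06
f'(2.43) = -27.44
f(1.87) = -26.95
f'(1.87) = -22.96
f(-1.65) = 4.31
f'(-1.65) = 5.20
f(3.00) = -58.00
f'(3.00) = -32.00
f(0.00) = 2.00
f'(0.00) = -8.00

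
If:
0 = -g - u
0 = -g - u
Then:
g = -u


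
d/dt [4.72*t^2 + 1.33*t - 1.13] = 9.44*t + 1.33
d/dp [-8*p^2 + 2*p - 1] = 2 - 16*p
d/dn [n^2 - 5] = 2*n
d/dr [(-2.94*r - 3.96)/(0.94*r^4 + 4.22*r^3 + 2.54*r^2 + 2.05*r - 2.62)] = (8.2908*r^4 + 39.7032*r^3 + 57.6012*r^2 + 20.1168*r + 15.8208)/(0.8836*r^8 + 7.9336*r^7 + 22.5836*r^6 + 25.2916*r^5 + 18.828*r^4 - 11.6988*r^3 - 9.1071*r^2 - 10.742*r + 6.8644)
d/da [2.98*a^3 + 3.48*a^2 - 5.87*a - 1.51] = 8.94*a^2 + 6.96*a - 5.87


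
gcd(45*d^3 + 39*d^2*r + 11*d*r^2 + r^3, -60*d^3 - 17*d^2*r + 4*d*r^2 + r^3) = 15*d^2 + 8*d*r + r^2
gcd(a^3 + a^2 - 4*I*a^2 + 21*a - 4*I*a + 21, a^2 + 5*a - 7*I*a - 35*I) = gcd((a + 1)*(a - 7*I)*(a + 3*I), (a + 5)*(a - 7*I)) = a - 7*I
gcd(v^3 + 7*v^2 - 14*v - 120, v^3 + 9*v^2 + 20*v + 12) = v + 6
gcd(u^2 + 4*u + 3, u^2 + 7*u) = 1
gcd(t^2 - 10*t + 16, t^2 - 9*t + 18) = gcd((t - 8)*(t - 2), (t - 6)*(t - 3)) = 1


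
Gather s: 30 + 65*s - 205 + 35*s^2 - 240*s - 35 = 35*s^2 - 175*s - 210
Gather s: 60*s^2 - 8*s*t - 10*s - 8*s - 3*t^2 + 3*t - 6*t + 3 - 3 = 60*s^2 + s*(-8*t - 18) - 3*t^2 - 3*t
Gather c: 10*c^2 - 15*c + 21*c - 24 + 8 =10*c^2 + 6*c - 16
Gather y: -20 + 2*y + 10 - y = y - 10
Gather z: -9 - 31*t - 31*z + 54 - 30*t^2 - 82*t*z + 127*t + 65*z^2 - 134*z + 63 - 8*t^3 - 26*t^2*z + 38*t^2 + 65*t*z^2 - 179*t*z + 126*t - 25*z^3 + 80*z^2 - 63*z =-8*t^3 + 8*t^2 + 222*t - 25*z^3 + z^2*(65*t + 145) + z*(-26*t^2 - 261*t - 228) + 108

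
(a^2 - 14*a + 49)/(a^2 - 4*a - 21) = (a - 7)/(a + 3)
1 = 1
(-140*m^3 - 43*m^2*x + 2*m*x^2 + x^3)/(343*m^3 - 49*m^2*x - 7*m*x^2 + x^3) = (20*m^2 + 9*m*x + x^2)/(-49*m^2 + x^2)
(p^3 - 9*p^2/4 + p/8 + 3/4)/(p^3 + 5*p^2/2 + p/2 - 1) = (8*p^3 - 18*p^2 + p + 6)/(4*(2*p^3 + 5*p^2 + p - 2))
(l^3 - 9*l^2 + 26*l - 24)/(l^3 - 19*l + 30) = (l - 4)/(l + 5)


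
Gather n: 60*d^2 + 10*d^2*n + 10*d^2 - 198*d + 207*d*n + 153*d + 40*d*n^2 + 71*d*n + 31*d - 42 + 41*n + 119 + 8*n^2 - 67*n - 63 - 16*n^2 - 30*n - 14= 70*d^2 - 14*d + n^2*(40*d - 8) + n*(10*d^2 + 278*d - 56)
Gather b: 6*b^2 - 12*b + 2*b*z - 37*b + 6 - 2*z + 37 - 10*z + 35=6*b^2 + b*(2*z - 49) - 12*z + 78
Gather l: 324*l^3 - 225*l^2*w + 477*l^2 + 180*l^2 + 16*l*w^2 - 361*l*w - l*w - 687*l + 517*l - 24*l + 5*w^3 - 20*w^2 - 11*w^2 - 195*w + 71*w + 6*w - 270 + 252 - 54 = 324*l^3 + l^2*(657 - 225*w) + l*(16*w^2 - 362*w - 194) + 5*w^3 - 31*w^2 - 118*w - 72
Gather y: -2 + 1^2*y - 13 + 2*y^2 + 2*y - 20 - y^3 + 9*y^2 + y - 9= -y^3 + 11*y^2 + 4*y - 44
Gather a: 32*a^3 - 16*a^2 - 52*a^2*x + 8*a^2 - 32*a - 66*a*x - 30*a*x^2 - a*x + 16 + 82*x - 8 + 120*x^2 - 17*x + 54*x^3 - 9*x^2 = 32*a^3 + a^2*(-52*x - 8) + a*(-30*x^2 - 67*x - 32) + 54*x^3 + 111*x^2 + 65*x + 8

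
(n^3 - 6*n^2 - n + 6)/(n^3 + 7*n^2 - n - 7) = (n - 6)/(n + 7)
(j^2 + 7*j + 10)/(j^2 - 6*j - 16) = (j + 5)/(j - 8)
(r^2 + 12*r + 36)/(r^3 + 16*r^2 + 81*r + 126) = (r + 6)/(r^2 + 10*r + 21)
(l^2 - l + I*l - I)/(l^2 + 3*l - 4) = (l + I)/(l + 4)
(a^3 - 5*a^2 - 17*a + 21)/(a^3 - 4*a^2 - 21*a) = (a - 1)/a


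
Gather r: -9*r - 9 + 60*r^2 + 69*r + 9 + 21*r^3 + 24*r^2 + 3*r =21*r^3 + 84*r^2 + 63*r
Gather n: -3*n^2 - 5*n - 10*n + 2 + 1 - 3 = -3*n^2 - 15*n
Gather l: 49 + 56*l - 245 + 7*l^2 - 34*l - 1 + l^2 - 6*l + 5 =8*l^2 + 16*l - 192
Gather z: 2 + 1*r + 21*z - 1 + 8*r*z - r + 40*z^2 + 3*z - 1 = 40*z^2 + z*(8*r + 24)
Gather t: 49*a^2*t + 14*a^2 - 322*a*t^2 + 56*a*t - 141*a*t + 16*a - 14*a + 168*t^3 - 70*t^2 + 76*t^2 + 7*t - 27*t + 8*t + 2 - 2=14*a^2 + 2*a + 168*t^3 + t^2*(6 - 322*a) + t*(49*a^2 - 85*a - 12)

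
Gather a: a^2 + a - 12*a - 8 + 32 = a^2 - 11*a + 24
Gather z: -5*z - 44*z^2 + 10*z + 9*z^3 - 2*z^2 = 9*z^3 - 46*z^2 + 5*z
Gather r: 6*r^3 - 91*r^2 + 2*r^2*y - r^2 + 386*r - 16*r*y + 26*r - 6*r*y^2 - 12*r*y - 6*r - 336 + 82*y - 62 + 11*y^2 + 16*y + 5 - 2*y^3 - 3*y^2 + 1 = 6*r^3 + r^2*(2*y - 92) + r*(-6*y^2 - 28*y + 406) - 2*y^3 + 8*y^2 + 98*y - 392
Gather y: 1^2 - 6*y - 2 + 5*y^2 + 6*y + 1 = 5*y^2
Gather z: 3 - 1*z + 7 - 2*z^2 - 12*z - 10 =-2*z^2 - 13*z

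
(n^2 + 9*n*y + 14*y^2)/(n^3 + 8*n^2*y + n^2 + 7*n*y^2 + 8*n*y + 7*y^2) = (n + 2*y)/(n^2 + n*y + n + y)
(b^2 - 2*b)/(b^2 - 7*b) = (b - 2)/(b - 7)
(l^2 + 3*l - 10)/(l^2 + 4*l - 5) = (l - 2)/(l - 1)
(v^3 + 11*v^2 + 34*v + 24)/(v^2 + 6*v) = v + 5 + 4/v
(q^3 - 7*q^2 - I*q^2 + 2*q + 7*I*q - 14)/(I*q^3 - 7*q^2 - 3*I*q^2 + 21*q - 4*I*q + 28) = (-I*q^3 + q^2*(-1 + 7*I) + q*(7 - 2*I) + 14*I)/(q^3 + q^2*(-3 + 7*I) - q*(4 + 21*I) - 28*I)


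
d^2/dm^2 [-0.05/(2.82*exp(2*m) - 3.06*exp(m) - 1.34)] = ((0.564*exp(m) - 0.153)*(-2.82*exp(2*m) + 3.06*exp(m) + 1.34) + 0.05*(5.64*exp(m) - 3.06)*(11.28*exp(m) - 6.12)*exp(m))*exp(m)/(-2.82*exp(2*m) + 3.06*exp(m) + 1.34)^3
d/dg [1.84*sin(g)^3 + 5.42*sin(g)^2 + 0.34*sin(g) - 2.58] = (5.52*sin(g)^2 + 10.84*sin(g) + 0.34)*cos(g)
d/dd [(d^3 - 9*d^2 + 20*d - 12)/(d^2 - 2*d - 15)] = (d^4 - 4*d^3 - 47*d^2 + 294*d - 324)/(d^4 - 4*d^3 - 26*d^2 + 60*d + 225)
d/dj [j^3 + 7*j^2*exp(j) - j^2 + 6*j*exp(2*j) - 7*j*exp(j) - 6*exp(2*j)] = 7*j^2*exp(j) + 3*j^2 + 12*j*exp(2*j) + 7*j*exp(j) - 2*j - 6*exp(2*j) - 7*exp(j)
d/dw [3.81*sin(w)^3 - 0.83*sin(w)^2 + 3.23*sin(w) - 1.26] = (11.43*sin(w)^2 - 1.66*sin(w) + 3.23)*cos(w)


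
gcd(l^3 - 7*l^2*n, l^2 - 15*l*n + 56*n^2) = l - 7*n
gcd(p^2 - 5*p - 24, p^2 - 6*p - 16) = p - 8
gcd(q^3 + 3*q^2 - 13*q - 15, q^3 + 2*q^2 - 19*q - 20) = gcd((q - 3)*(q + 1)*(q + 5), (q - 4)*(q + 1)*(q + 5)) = q^2 + 6*q + 5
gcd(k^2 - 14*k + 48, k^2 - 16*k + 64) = k - 8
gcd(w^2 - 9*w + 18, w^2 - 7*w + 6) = w - 6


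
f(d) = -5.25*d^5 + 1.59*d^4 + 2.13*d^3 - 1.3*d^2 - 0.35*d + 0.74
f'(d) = -26.25*d^4 + 6.36*d^3 + 6.39*d^2 - 2.6*d - 0.35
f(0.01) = 0.74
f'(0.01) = -0.38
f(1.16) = -6.24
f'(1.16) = -32.37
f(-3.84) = 4591.47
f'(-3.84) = -5963.87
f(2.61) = -533.24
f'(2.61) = -1068.65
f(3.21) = -1563.81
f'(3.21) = -2519.57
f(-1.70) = 74.94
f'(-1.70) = -227.95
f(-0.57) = 0.61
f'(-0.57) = -0.74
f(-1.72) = 79.61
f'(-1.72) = -239.08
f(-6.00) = 42380.60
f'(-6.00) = -35148.47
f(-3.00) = 1337.12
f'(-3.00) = -2233.01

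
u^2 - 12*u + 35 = (u - 7)*(u - 5)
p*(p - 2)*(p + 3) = p^3 + p^2 - 6*p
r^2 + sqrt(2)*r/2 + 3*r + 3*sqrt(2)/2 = (r + 3)*(r + sqrt(2)/2)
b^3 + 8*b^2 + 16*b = b*(b + 4)^2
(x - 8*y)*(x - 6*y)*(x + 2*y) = x^3 - 12*x^2*y + 20*x*y^2 + 96*y^3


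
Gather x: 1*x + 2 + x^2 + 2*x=x^2 + 3*x + 2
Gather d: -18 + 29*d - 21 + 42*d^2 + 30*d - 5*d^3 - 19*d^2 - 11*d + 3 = -5*d^3 + 23*d^2 + 48*d - 36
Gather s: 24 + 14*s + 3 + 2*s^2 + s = 2*s^2 + 15*s + 27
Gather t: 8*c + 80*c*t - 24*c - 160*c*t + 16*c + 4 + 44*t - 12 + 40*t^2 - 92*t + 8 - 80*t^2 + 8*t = -40*t^2 + t*(-80*c - 40)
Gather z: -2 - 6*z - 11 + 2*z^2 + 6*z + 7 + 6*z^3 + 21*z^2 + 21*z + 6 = 6*z^3 + 23*z^2 + 21*z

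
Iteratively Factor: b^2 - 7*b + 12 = (b - 4)*(b - 3)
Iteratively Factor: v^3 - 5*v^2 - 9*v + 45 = (v - 3)*(v^2 - 2*v - 15) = (v - 5)*(v - 3)*(v + 3)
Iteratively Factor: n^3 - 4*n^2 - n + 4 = (n - 1)*(n^2 - 3*n - 4) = (n - 4)*(n - 1)*(n + 1)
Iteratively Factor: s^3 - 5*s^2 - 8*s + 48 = (s - 4)*(s^2 - s - 12) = (s - 4)*(s + 3)*(s - 4)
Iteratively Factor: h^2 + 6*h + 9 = (h + 3)*(h + 3)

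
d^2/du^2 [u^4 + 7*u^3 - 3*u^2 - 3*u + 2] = 12*u^2 + 42*u - 6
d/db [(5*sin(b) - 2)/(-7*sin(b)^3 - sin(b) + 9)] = (70*sin(b)^3 - 42*sin(b)^2 + 43)*cos(b)/(7*sin(b)^3 + sin(b) - 9)^2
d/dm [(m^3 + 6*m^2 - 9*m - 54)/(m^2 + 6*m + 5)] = (m^4 + 12*m^3 + 60*m^2 + 168*m + 279)/(m^4 + 12*m^3 + 46*m^2 + 60*m + 25)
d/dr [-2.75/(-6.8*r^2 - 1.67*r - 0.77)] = (-37.4*r - 4.5925)/(6.8*r^2 + 1.67*r + 0.77)^2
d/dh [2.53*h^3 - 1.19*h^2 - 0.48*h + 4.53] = 7.59*h^2 - 2.38*h - 0.48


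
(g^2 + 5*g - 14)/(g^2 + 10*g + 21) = (g - 2)/(g + 3)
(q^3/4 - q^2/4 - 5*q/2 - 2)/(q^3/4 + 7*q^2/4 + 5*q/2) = (q^2 - 3*q - 4)/(q*(q + 5))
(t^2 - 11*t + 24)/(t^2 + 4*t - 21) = (t - 8)/(t + 7)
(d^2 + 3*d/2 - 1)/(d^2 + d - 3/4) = 2*(d + 2)/(2*d + 3)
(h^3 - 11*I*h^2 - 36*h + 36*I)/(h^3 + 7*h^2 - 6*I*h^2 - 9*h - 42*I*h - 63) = (h^2 - 8*I*h - 12)/(h^2 + h*(7 - 3*I) - 21*I)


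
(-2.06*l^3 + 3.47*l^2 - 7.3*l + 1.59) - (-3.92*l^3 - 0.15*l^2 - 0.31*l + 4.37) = 1.86*l^3 + 3.62*l^2 - 6.99*l - 2.78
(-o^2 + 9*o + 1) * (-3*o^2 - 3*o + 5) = 3*o^4 - 24*o^3 - 35*o^2 + 42*o + 5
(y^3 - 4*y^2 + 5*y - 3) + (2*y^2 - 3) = y^3 - 2*y^2 + 5*y - 6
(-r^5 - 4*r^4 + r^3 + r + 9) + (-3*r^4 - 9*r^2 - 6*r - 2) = -r^5 - 7*r^4 + r^3 - 9*r^2 - 5*r + 7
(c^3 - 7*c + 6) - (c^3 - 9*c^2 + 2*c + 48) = 9*c^2 - 9*c - 42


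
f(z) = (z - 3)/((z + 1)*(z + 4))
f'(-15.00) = -0.01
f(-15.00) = -0.12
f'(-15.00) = -0.01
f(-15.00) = -0.12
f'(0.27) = 0.70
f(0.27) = -0.50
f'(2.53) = 0.05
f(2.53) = -0.02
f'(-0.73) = 18.07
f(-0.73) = -4.22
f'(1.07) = 0.22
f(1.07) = -0.18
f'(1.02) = 0.23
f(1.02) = -0.20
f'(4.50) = 0.01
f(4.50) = 0.03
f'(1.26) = 0.18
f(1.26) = -0.15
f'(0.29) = 0.67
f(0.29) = -0.49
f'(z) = -(z - 3)/((z + 1)*(z + 4)^2) - (z - 3)/((z + 1)^2*(z + 4)) + 1/((z + 1)*(z + 4))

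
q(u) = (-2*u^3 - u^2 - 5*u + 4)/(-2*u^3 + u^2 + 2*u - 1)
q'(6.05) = -0.07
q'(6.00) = -0.07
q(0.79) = -7.16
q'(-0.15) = -0.78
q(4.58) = 1.42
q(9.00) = 1.16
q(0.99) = -198.48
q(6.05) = 1.28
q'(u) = (-6*u^2 - 2*u - 5)/(-2*u^3 + u^2 + 2*u - 1) + (6*u^2 - 2*u - 2)*(-2*u^3 - u^2 - 5*u + 4)/(-2*u^3 + u^2 + 2*u - 1)^2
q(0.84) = -10.45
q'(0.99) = -20002.36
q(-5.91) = 0.95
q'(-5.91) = 0.01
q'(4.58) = -0.14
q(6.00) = 1.28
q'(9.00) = -0.02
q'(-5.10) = 0.02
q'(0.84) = -83.40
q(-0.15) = -3.73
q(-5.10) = 0.96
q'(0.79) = -52.76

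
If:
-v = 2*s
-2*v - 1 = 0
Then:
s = 1/4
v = -1/2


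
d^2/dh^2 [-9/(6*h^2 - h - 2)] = 18*(-36*h^2 + 6*h + (12*h - 1)^2 + 12)/(-6*h^2 + h + 2)^3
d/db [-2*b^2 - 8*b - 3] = -4*b - 8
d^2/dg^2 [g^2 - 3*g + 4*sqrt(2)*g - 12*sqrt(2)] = 2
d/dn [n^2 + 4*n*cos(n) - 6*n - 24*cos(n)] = -4*n*sin(n) + 2*n + 24*sin(n) + 4*cos(n) - 6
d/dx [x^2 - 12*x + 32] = 2*x - 12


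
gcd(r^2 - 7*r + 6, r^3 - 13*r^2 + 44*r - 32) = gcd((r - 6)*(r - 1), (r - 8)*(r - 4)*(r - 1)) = r - 1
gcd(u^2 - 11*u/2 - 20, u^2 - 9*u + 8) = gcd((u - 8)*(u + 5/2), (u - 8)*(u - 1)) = u - 8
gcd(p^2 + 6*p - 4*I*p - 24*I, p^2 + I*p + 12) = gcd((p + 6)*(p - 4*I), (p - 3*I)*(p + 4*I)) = 1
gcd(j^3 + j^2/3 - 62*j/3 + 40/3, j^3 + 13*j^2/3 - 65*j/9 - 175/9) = j + 5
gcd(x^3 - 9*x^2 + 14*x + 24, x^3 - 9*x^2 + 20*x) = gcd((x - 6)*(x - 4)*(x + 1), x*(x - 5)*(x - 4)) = x - 4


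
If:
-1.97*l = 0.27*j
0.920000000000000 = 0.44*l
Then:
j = -15.26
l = 2.09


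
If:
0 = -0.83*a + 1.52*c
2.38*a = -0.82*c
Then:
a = 0.00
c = 0.00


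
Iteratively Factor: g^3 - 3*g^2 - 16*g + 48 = (g + 4)*(g^2 - 7*g + 12) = (g - 3)*(g + 4)*(g - 4)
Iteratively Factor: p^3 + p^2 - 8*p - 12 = (p + 2)*(p^2 - p - 6) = (p - 3)*(p + 2)*(p + 2)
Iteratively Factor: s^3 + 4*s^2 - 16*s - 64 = (s - 4)*(s^2 + 8*s + 16) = (s - 4)*(s + 4)*(s + 4)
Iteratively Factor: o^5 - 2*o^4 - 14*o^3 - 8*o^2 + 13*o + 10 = (o - 1)*(o^4 - o^3 - 15*o^2 - 23*o - 10) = (o - 1)*(o + 1)*(o^3 - 2*o^2 - 13*o - 10) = (o - 1)*(o + 1)^2*(o^2 - 3*o - 10) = (o - 1)*(o + 1)^2*(o + 2)*(o - 5)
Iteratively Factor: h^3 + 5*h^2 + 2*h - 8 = (h + 4)*(h^2 + h - 2) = (h - 1)*(h + 4)*(h + 2)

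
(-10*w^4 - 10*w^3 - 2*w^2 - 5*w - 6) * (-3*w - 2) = 30*w^5 + 50*w^4 + 26*w^3 + 19*w^2 + 28*w + 12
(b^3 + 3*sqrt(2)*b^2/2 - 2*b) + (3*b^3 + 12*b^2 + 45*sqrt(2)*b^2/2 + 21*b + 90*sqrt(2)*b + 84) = 4*b^3 + 12*b^2 + 24*sqrt(2)*b^2 + 19*b + 90*sqrt(2)*b + 84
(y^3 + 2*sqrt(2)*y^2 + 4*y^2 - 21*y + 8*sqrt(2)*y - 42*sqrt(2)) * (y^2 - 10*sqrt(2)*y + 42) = y^5 - 8*sqrt(2)*y^4 + 4*y^4 - 32*sqrt(2)*y^3 - 19*y^3 + 8*y^2 + 252*sqrt(2)*y^2 - 42*y + 336*sqrt(2)*y - 1764*sqrt(2)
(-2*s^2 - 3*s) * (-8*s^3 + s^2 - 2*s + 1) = 16*s^5 + 22*s^4 + s^3 + 4*s^2 - 3*s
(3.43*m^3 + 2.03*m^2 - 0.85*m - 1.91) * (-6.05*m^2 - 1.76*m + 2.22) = -20.7515*m^5 - 18.3183*m^4 + 9.1843*m^3 + 17.5581*m^2 + 1.4746*m - 4.2402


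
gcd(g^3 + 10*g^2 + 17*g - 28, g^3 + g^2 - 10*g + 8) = g^2 + 3*g - 4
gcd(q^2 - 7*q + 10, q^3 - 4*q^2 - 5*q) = q - 5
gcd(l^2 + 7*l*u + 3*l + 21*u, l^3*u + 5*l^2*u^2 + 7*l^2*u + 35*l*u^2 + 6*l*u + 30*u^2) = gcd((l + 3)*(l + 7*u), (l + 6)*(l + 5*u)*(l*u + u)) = 1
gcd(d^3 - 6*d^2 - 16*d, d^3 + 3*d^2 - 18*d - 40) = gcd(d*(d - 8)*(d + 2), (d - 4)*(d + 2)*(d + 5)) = d + 2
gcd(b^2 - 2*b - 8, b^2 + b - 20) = b - 4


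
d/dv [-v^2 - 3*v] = -2*v - 3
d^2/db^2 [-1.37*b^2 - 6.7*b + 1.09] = -2.74000000000000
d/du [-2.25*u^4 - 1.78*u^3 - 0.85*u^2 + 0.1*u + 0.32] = -9.0*u^3 - 5.34*u^2 - 1.7*u + 0.1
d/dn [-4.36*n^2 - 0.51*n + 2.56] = -8.72*n - 0.51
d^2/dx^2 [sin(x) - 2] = -sin(x)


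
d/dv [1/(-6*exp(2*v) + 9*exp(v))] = (4*exp(v) - 3)*exp(-v)/(3*(2*exp(v) - 3)^2)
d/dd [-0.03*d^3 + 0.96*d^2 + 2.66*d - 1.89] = -0.09*d^2 + 1.92*d + 2.66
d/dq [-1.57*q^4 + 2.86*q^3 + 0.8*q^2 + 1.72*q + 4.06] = -6.28*q^3 + 8.58*q^2 + 1.6*q + 1.72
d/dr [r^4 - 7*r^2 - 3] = 4*r^3 - 14*r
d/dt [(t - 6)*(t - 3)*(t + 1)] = 3*t^2 - 16*t + 9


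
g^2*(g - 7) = g^3 - 7*g^2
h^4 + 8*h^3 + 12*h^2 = h^2*(h + 2)*(h + 6)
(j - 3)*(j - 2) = j^2 - 5*j + 6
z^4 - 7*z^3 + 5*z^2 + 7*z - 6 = (z - 6)*(z - 1)^2*(z + 1)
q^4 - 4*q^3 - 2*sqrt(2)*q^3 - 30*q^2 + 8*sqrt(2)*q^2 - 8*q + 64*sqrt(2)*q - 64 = (q - 8)*(q + 4)*(q - sqrt(2))^2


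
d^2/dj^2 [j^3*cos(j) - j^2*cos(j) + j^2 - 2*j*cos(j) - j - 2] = -j^3*cos(j) - 6*j^2*sin(j) + j^2*cos(j) + 4*j*sin(j) + 8*j*cos(j) + 4*sin(j) - 2*cos(j) + 2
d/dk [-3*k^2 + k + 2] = 1 - 6*k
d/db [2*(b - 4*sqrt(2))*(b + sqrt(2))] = 4*b - 6*sqrt(2)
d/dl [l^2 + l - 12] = 2*l + 1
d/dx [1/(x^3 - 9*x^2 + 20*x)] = (-3*x^2 + 18*x - 20)/(x^2*(x^2 - 9*x + 20)^2)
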